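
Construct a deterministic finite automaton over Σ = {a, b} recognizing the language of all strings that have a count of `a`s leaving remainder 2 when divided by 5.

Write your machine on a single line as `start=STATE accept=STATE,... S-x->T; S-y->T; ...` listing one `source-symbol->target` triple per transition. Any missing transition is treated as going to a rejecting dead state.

start=q0; accept=q2; q0-a->q1; q0-b->q0; q1-a->q2; q1-b->q1; q2-a->q3; q2-b->q2; q3-a->q4; q3-b->q3; q4-a->q0; q4-b->q4

The only thing that matters is how many `a`s have appeared, reduced mod 5. Use one state per residue: q0 for 0, …, q4 for 4. Reading `a` moves to the next residue; anything else stays put. q2 is accepting.
With 5 states:
        a   b  
>  q0   q1  q0 
   q1   q2  q1 
 * q2   q3  q2 
   q3   q4  q3 
   q4   q0  q4 
(> = start, * = accepting)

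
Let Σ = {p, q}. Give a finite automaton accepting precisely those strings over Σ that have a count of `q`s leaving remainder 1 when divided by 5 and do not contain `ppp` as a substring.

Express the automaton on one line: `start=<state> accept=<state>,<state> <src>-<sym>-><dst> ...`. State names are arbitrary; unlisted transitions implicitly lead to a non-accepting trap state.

start=s0 accept=s2,s4,s7 s0-p->s1 s0-q->s2 s1-p->s3 s1-q->s2 s2-p->s4 s2-q->s5 s3-p->s6 s3-q->s2 s4-p->s7 s4-q->s5 s5-p->s8 s5-q->s9 s6-p->s6 s6-q->s10 s7-p->s10 s7-q->s5 s8-p->s11 s8-q->s9 s9-p->s12 s9-q->s13 s10-p->s10 s10-q->s14 s11-p->s14 s11-q->s9 s12-p->s15 s12-q->s13 s13-p->s16 s13-q->s0 s14-p->s14 s14-q->s17 s15-p->s17 s15-q->s13 s16-p->s18 s16-q->s0 s17-p->s17 s17-q->s19 s18-p->s19 s18-q->s0 s19-p->s19 s19-q->s6

Handle the two conditions separately and then intersect. The first has 5 states tracking the count of `q`s modulo 5; the second has 4 states tracking partial matches of the forbidden pattern `ppp`. A product state is a pair (one from each), accepting exactly when both do.
20 states suffice.
          p    q  
>  s0     s1   s2 
   s1     s3   s2 
 * s2     s4   s5 
   s3     s6   s2 
 * s4     s7   s5 
   s5     s8   s9 
   s6     s6  s10 
 * s7    s10   s5 
   s8    s11   s9 
   s9    s12  s13 
   s10   s10  s14 
   s11   s14   s9 
   s12   s15  s13 
   s13   s16   s0 
   s14   s14  s17 
   s15   s17  s13 
   s16   s18   s0 
   s17   s17  s19 
   s18   s19   s0 
   s19   s19   s6 
(> = start, * = accepting)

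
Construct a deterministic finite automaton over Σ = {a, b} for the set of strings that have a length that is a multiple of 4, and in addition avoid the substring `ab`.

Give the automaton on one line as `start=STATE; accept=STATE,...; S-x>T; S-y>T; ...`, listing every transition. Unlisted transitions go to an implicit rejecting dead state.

start=s0; accept=s0,s9; s0-a>s1; s0-b>s2; s1-a>s3; s1-b>s4; s2-a>s3; s2-b>s5; s3-a>s6; s3-b>s7; s4-a>s7; s4-b>s7; s5-a>s6; s5-b>s8; s6-a>s9; s6-b>s10; s7-a>s10; s7-b>s10; s8-a>s9; s8-b>s0; s9-a>s1; s9-b>s11; s10-a>s11; s10-b>s11; s11-a>s4; s11-b>s4

Handle the two conditions separately and then intersect. The first has 4 states tracking the input length modulo 4; the second has 3 states tracking partial matches of the forbidden pattern `ab`. A product state is a pair (one from each), accepting exactly when both do.
With 12 states:
          a    b  
>* s0     s1   s2 
   s1     s3   s4 
   s2     s3   s5 
   s3     s6   s7 
   s4     s7   s7 
   s5     s6   s8 
   s6     s9  s10 
   s7    s10  s10 
   s8     s9   s0 
 * s9     s1  s11 
   s10   s11  s11 
   s11    s4   s4 
(> = start, * = accepting)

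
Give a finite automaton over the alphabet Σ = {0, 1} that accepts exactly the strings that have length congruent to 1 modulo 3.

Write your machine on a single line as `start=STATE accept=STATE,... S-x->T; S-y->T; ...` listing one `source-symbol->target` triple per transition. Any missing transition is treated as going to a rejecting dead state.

start=s0; accept=s1; s0-0->s1; s0-1->s1; s1-0->s2; s1-1->s2; s2-0->s0; s2-1->s0

Count input length modulo 3: every symbol advances one step around the cycle s0 → s1 → s2 → s0. Accept at s1.
A 3-state machine:
        0   1  
>  s0   s1  s1 
 * s1   s2  s2 
   s2   s0  s0 
(> = start, * = accepting)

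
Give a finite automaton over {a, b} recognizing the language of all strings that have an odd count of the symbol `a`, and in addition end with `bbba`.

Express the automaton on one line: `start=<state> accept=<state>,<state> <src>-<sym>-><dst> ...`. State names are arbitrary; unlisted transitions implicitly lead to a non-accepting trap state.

start=s0 accept=s5 s0-a->s1 s0-b->s2 s1-a->s0 s1-b->s1 s2-a->s1 s2-b->s3 s3-a->s1 s3-b->s4 s4-a->s5 s4-b->s4 s5-a->s0 s5-b->s1

Build one automaton per condition and run them in lockstep. One (2 states) tracks the count of `a`s modulo 2; the other (5 states) tracks how much of the suffix `bbba` has currently been matched. Each combined state is a pair, one component from each; accept when both components accept. After merging equivalent states the machine shrinks.
6 states suffice.
        a   b  
>  s0   s1  s2 
   s1   s0  s1 
   s2   s1  s3 
   s3   s1  s4 
   s4   s5  s4 
 * s5   s0  s1 
(> = start, * = accepting)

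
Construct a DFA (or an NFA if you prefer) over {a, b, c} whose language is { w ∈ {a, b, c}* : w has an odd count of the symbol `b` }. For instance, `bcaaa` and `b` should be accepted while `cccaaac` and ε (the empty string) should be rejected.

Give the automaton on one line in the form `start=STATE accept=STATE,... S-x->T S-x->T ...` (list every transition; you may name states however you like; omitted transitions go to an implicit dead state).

The only thing that matters is how many `b`s have appeared, reduced mod 2. Use one state per residue: S0 for 0, …, S1 for 1. Reading `b` moves to the next residue; anything else stays put. S1 is accepting.
        a   b   c  
>  S0   S0  S1  S0 
 * S1   S1  S0  S1 
(> = start, * = accepting)

start=S0 accept=S1 S0-a->S0 S0-b->S1 S0-c->S0 S1-a->S1 S1-b->S0 S1-c->S1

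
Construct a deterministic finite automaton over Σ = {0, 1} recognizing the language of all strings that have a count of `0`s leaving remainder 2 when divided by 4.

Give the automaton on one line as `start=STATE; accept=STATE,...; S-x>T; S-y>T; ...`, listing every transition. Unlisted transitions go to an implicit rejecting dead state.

Keep the running count of `0`s modulo 4: each `0` advances along the cycle q0 → q1 → q2 → q3 → q0 while other symbols loop. Accept at q2.
        0   1  
>  q0   q1  q0 
   q1   q2  q1 
 * q2   q3  q2 
   q3   q0  q3 
(> = start, * = accepting)

start=q0; accept=q2; q0-0>q1; q0-1>q0; q1-0>q2; q1-1>q1; q2-0>q3; q2-1>q2; q3-0>q0; q3-1>q3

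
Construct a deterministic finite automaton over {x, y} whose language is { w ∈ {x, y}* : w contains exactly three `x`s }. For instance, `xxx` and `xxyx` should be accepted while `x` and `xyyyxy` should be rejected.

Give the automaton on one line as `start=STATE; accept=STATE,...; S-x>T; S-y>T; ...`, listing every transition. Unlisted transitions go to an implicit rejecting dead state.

start=s0; accept=s3; s0-x>s1; s0-y>s0; s1-x>s2; s1-y>s1; s2-x>s3; s2-y>s2; s3-x>s4; s3-y>s3; s4-x>s4; s4-y>s4

Count `x`s, saturating at 4: states s0 through s3 mean 0 through 3 `x`s seen; s4 means more than 3. Each `x` increments (capped at s4); other symbols loop. Accept from {s3}.
A 5-state machine:
        x   y  
>  s0   s1  s0 
   s1   s2  s1 
   s2   s3  s2 
 * s3   s4  s3 
   s4   s4  s4 
(> = start, * = accepting)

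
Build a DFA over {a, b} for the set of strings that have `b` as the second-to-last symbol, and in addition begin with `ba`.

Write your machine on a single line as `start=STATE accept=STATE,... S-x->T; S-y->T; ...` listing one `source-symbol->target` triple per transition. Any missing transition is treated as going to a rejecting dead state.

start=q0; accept=q5,q10; q0-a->q1; q0-b->q2; q1-a->q3; q1-b->q4; q2-a->q5; q2-b->q6; q3-a->q3; q3-b->q4; q4-a->q7; q4-b->q6; q5-a->q8; q5-b->q9; q6-a->q7; q6-b->q6; q7-a->q3; q7-b->q4; q8-a->q8; q8-b->q9; q9-a->q5; q9-b->q10; q10-a->q5; q10-b->q10

Handle the two conditions separately and then intersect. One (7 states) tracks the last 2 symbols read; the other (4 states) tracks whether the input so far still matches the prefix `ba`. Each combined state is a pair, one component from each; accept when both components accept.
11 states suffice.
          a    b  
>  q0     q1   q2 
   q1     q3   q4 
   q2     q5   q6 
   q3     q3   q4 
   q4     q7   q6 
 * q5     q8   q9 
   q6     q7   q6 
   q7     q3   q4 
   q8     q8   q9 
   q9     q5  q10 
 * q10    q5  q10 
(> = start, * = accepting)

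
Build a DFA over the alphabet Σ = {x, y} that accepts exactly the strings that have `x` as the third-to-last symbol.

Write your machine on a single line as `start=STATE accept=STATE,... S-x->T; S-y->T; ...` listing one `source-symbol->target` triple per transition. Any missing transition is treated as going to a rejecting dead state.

A DFA must remember the last 3 symbols (since which symbol is third-to-last isn't known until the input ends). Use one state per possible window of the last ≤3 symbols; accept from those whose window starts with `x`.
A 15-state machine:
          x    y  
>  q0     q1   q2 
   q1     q3   q4 
   q2     q5   q6 
   q3     q7   q8 
   q4     q9  q10 
   q5    q11  q12 
   q6    q13  q14 
 * q7     q7   q8 
 * q8     q9  q10 
 * q9    q11  q12 
 * q10   q13  q14 
   q11    q7   q8 
   q12    q9  q10 
   q13   q11  q12 
   q14   q13  q14 
(> = start, * = accepting)

start=q0; accept=q7,q8,q9,q10; q0-x->q1; q0-y->q2; q1-x->q3; q1-y->q4; q2-x->q5; q2-y->q6; q3-x->q7; q3-y->q8; q4-x->q9; q4-y->q10; q5-x->q11; q5-y->q12; q6-x->q13; q6-y->q14; q7-x->q7; q7-y->q8; q8-x->q9; q8-y->q10; q9-x->q11; q9-y->q12; q10-x->q13; q10-y->q14; q11-x->q7; q11-y->q8; q12-x->q9; q12-y->q10; q13-x->q11; q13-y->q12; q14-x->q13; q14-y->q14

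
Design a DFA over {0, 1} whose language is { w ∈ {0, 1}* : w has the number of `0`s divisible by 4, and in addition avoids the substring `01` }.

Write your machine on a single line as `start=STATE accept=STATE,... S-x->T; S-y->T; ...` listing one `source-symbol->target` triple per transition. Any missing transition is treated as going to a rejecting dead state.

Run two small machines in parallel and take their product. The first has 4 states tracking the count of `0`s modulo 4; the second has 3 states tracking partial matches of the forbidden pattern `01`. A product state is a pair (one from each), accepting exactly when both do.
9 states suffice.
        0   1  
>* S0   S1  S0 
   S1   S2  S3 
   S2   S4  S5 
   S3   S5  S3 
   S4   S6  S7 
   S5   S7  S5 
 * S6   S1  S8 
   S7   S8  S7 
   S8   S3  S8 
(> = start, * = accepting)

start=S0; accept=S0,S6; S0-0->S1; S0-1->S0; S1-0->S2; S1-1->S3; S2-0->S4; S2-1->S5; S3-0->S5; S3-1->S3; S4-0->S6; S4-1->S7; S5-0->S7; S5-1->S5; S6-0->S1; S6-1->S8; S7-0->S8; S7-1->S7; S8-0->S3; S8-1->S8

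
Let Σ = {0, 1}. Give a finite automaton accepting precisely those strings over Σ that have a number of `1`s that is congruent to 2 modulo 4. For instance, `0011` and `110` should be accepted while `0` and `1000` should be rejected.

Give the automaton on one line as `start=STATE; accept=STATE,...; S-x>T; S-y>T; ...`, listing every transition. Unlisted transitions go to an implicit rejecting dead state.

The only thing that matters is how many `1`s have appeared, reduced mod 4. Use one state per residue: A for 0, …, D for 3. Reading `1` moves to the next residue; anything else stays put. C is accepting.
A 4-state machine:
       0  1 
>  A   A  B 
   B   B  C 
 * C   C  D 
   D   D  A 
(> = start, * = accepting)

start=A; accept=C; A-0>A; A-1>B; B-0>B; B-1>C; C-0>C; C-1>D; D-0>D; D-1>A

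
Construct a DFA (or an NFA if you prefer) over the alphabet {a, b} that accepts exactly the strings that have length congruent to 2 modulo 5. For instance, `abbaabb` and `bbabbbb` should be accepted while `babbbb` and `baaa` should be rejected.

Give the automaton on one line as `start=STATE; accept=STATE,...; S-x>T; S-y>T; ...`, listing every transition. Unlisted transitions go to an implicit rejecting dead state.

start=q0; accept=q2; q0-a>q1; q0-b>q1; q1-a>q2; q1-b>q2; q2-a>q3; q2-b>q3; q3-a>q4; q3-b>q4; q4-a>q0; q4-b>q0

Only the length mod 5 matters, so use a 5-cycle: from any state, every input symbol moves to the next state, wrapping q4 back to q0. Mark q2 accepting.
5 states suffice.
        a   b  
>  q0   q1  q1 
   q1   q2  q2 
 * q2   q3  q3 
   q3   q4  q4 
   q4   q0  q0 
(> = start, * = accepting)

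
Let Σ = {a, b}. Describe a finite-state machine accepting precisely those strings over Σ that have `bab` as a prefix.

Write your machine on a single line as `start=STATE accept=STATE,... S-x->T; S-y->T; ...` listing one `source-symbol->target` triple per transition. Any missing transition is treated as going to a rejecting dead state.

Walk along `bab` while the input agrees: from q0 take `b` to q1, and so on. Any deviation drops to the rejecting sink q4. Once q3 is reached the prefix is confirmed and every continuation is accepted.
With 5 states:
        a   b  
>  q0   q4  q1 
   q1   q2  q4 
   q2   q4  q3 
 * q3   q3  q3 
   q4   q4  q4 
(> = start, * = accepting)

start=q0; accept=q3; q0-a->q4; q0-b->q1; q1-a->q2; q1-b->q4; q2-a->q4; q2-b->q3; q3-a->q3; q3-b->q3; q4-a->q4; q4-b->q4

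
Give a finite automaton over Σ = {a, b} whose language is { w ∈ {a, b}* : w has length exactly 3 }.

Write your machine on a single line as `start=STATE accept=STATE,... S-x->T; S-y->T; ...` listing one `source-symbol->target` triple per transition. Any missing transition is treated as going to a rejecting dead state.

We only need to distinguish lengths 0, 1, …, 3, and '>3'. Chain s0 → s1 → s2 → s3 → s4 on every symbol, with s4 looping. Accepting states: {s3}.
        a   b  
>  s0   s1  s1 
   s1   s2  s2 
   s2   s3  s3 
 * s3   s4  s4 
   s4   s4  s4 
(> = start, * = accepting)

start=s0; accept=s3; s0-a->s1; s0-b->s1; s1-a->s2; s1-b->s2; s2-a->s3; s2-b->s3; s3-a->s4; s3-b->s4; s4-a->s4; s4-b->s4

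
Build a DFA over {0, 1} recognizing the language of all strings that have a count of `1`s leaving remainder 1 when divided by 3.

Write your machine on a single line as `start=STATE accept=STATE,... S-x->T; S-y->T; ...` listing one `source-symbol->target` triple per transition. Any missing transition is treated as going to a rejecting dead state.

start=A; accept=B; A-0->A; A-1->B; B-0->B; B-1->C; C-0->C; C-1->A

Keep the running count of `1`s modulo 3: each `1` advances along the cycle A → B → C → A while other symbols loop. Accept at B.
       0  1 
>  A   A  B 
 * B   B  C 
   C   C  A 
(> = start, * = accepting)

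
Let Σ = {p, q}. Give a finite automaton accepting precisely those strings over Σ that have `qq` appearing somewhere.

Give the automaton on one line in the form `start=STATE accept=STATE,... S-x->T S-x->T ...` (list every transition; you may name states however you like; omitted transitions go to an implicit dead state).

States s0..s1 record the length of the longest prefix of `qq` that matches the current input suffix. Reaching s2 means `qq` has been seen, and we stay there forever. Accept from s2.
With 3 states:
        p   q  
>  s0   s0  s1 
   s1   s0  s2 
 * s2   s2  s2 
(> = start, * = accepting)

start=s0 accept=s2 s0-p->s0 s0-q->s1 s1-p->s0 s1-q->s2 s2-p->s2 s2-q->s2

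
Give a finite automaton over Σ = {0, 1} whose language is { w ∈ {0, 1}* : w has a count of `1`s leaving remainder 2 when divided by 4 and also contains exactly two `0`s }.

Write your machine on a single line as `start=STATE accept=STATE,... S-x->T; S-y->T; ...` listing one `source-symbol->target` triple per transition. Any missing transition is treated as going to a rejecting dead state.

start=s0; accept=s10; s0-0->s1; s0-1->s2; s1-0->s3; s1-1->s4; s2-0->s4; s2-1->s5; s3-0->s6; s3-1->s7; s4-0->s7; s4-1->s8; s5-0->s8; s5-1->s9; s6-0->s6; s6-1->s6; s7-0->s6; s7-1->s10; s8-0->s10; s8-1->s11; s9-0->s11; s9-1->s0; s10-0->s6; s10-1->s12; s11-0->s12; s11-1->s1; s12-0->s6; s12-1->s3

Build one automaton per condition and run them in lockstep. One (4 states) tracks the count of `1`s modulo 4; the other (4 states) tracks the count of `0`s, saturating at 3. Each combined state is a pair, one component from each; accept when both components accept. Equivalent product states are then merged.
A 13-state machine:
          0    1  
>  s0     s1   s2 
   s1     s3   s4 
   s2     s4   s5 
   s3     s6   s7 
   s4     s7   s8 
   s5     s8   s9 
   s6     s6   s6 
   s7     s6  s10 
   s8    s10  s11 
   s9    s11   s0 
 * s10    s6  s12 
   s11   s12   s1 
   s12    s6   s3 
(> = start, * = accepting)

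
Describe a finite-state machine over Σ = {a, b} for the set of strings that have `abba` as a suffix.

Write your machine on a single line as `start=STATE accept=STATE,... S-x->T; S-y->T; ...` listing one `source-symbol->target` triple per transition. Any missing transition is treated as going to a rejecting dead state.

Let each state record the length of the longest suffix of the input read so far that is also a prefix of `abba`. q1 means the last symbol is `a`; q2 means the last 2 symbols are `ab`; q3 means the last 3 symbols are `abb`; q4 means the last 4 symbols are `abba`. Accept only at q4, where the string currently ends in `abba`.
A 5-state machine:
        a   b  
>  q0   q1  q0 
   q1   q1  q2 
   q2   q1  q3 
   q3   q4  q0 
 * q4   q1  q2 
(> = start, * = accepting)

start=q0; accept=q4; q0-a->q1; q0-b->q0; q1-a->q1; q1-b->q2; q2-a->q1; q2-b->q3; q3-a->q4; q3-b->q0; q4-a->q1; q4-b->q2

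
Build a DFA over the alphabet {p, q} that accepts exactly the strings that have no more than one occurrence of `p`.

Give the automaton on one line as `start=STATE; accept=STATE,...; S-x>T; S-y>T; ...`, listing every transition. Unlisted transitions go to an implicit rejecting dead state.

Count `p`s, saturating at 2: state A means no `p` yet, B means one `p` seen, C means more than one. Each `p` increments (capped at C); other symbols loop. Accept from {A, B}.
With 3 states:
       p  q 
>* A   B  A 
 * B   C  B 
   C   C  C 
(> = start, * = accepting)

start=A; accept=A,B; A-p>B; A-q>A; B-p>C; B-q>B; C-p>C; C-q>C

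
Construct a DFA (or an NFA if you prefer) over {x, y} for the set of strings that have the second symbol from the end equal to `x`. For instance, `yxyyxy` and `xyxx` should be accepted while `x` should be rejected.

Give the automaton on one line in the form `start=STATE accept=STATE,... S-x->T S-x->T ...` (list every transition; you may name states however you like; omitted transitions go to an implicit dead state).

start=s0 accept=s3,s4 s0-x->s1 s0-y->s2 s1-x->s3 s1-y->s4 s2-x->s5 s2-y->s6 s3-x->s3 s3-y->s4 s4-x->s5 s4-y->s6 s5-x->s3 s5-y->s4 s6-x->s5 s6-y->s6

A DFA must remember the last 2 symbols (since which symbol is second-to-last isn't known until the input ends). Use one state per possible window of the last ≤2 symbols; accept from those whose window starts with `x`.
        x   y  
>  s0   s1  s2 
   s1   s3  s4 
   s2   s5  s6 
 * s3   s3  s4 
 * s4   s5  s6 
   s5   s3  s4 
   s6   s5  s6 
(> = start, * = accepting)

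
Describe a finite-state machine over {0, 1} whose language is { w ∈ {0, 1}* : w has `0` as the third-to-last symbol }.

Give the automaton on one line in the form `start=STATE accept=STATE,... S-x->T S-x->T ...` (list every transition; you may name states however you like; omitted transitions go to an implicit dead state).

start=s0 accept=s7,s8,s9,s10 s0-0->s1 s0-1->s2 s1-0->s3 s1-1->s4 s2-0->s5 s2-1->s6 s3-0->s7 s3-1->s8 s4-0->s9 s4-1->s10 s5-0->s11 s5-1->s12 s6-0->s13 s6-1->s14 s7-0->s7 s7-1->s8 s8-0->s9 s8-1->s10 s9-0->s11 s9-1->s12 s10-0->s13 s10-1->s14 s11-0->s7 s11-1->s8 s12-0->s9 s12-1->s10 s13-0->s11 s13-1->s12 s14-0->s13 s14-1->s14

Because acceptance depends on a position counted from the end, the machine has to buffer the most recent 3 symbols. Make each state the string of the last up-to-3 symbols read; on input `x` shift the window left and append `x`. Accept when the buffered window has length 3 and begins with `0`.
15 states suffice.
          0    1  
>  s0     s1   s2 
   s1     s3   s4 
   s2     s5   s6 
   s3     s7   s8 
   s4     s9  s10 
   s5    s11  s12 
   s6    s13  s14 
 * s7     s7   s8 
 * s8     s9  s10 
 * s9    s11  s12 
 * s10   s13  s14 
   s11    s7   s8 
   s12    s9  s10 
   s13   s11  s12 
   s14   s13  s14 
(> = start, * = accepting)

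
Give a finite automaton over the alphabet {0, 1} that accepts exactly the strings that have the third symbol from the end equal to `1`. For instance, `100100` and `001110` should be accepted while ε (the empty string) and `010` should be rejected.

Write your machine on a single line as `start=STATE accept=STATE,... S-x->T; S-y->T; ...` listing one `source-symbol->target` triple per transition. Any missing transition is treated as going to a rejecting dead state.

start=S0; accept=S11,S12,S13,S14; S0-0->S1; S0-1->S2; S1-0->S3; S1-1->S4; S2-0->S5; S2-1->S6; S3-0->S7; S3-1->S8; S4-0->S9; S4-1->S10; S5-0->S11; S5-1->S12; S6-0->S13; S6-1->S14; S7-0->S7; S7-1->S8; S8-0->S9; S8-1->S10; S9-0->S11; S9-1->S12; S10-0->S13; S10-1->S14; S11-0->S7; S11-1->S8; S12-0->S9; S12-1->S10; S13-0->S11; S13-1->S12; S14-0->S13; S14-1->S14

A DFA must remember the last 3 symbols (since which symbol is third-to-last isn't known until the input ends). Use one state per possible window of the last ≤3 symbols; accept from those whose window starts with `1`.
With 15 states:
          0    1  
>  S0     S1   S2 
   S1     S3   S4 
   S2     S5   S6 
   S3     S7   S8 
   S4     S9  S10 
   S5    S11  S12 
   S6    S13  S14 
   S7     S7   S8 
   S8     S9  S10 
   S9    S11  S12 
   S10   S13  S14 
 * S11    S7   S8 
 * S12    S9  S10 
 * S13   S11  S12 
 * S14   S13  S14 
(> = start, * = accepting)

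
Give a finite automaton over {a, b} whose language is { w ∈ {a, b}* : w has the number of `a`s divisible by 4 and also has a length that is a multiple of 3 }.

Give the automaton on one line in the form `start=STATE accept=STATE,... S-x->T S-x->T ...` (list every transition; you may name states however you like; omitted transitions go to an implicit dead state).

Handle the two conditions separately and then intersect. The first has 4 states tracking the count of `a`s modulo 4; the second has 3 states tracking the input length modulo 3. A product state is a pair (one from each), accepting exactly when both do.
12 states suffice.
          a    b  
>* s0     s1   s2 
   s1     s3   s4 
   s2     s4   s5 
   s3     s6   s7 
   s4     s7   s8 
   s5     s8   s0 
   s6     s2   s9 
   s7     s9  s10 
   s8    s10   s1 
   s9     s5  s11 
   s10   s11   s3 
   s11    s0   s6 
(> = start, * = accepting)

start=s0 accept=s0 s0-a->s1 s0-b->s2 s1-a->s3 s1-b->s4 s2-a->s4 s2-b->s5 s3-a->s6 s3-b->s7 s4-a->s7 s4-b->s8 s5-a->s8 s5-b->s0 s6-a->s2 s6-b->s9 s7-a->s9 s7-b->s10 s8-a->s10 s8-b->s1 s9-a->s5 s9-b->s11 s10-a->s11 s10-b->s3 s11-a->s0 s11-b->s6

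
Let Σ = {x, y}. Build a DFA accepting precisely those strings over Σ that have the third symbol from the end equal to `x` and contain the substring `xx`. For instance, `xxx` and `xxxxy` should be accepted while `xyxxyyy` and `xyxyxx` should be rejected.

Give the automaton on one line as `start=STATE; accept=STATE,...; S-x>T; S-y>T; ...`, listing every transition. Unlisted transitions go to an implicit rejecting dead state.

Handle the two conditions separately and then intersect. One (15 states) tracks the last 3 symbols read; the other (3 states) tracks whether and how much of `xx` has been seen. Each combined state is a pair, one component from each; accept when both components accept.
20 states suffice.
          x    y  
>  S0     S1   S2 
   S1     S3   S4 
   S2     S5   S6 
   S3     S7   S8 
   S4     S9  S10 
   S5    S11  S12 
   S6    S13  S14 
 * S7     S7   S8 
 * S8    S15  S16 
   S9    S11  S12 
   S10   S13  S14 
   S11    S7   S8 
   S12    S9  S10 
   S13   S11  S12 
   S14   S13  S14 
 * S15   S11  S17 
 * S16   S18  S19 
   S17   S15  S16 
   S18   S11  S17 
   S19   S18  S19 
(> = start, * = accepting)

start=S0; accept=S7,S8,S15,S16; S0-x>S1; S0-y>S2; S1-x>S3; S1-y>S4; S2-x>S5; S2-y>S6; S3-x>S7; S3-y>S8; S4-x>S9; S4-y>S10; S5-x>S11; S5-y>S12; S6-x>S13; S6-y>S14; S7-x>S7; S7-y>S8; S8-x>S15; S8-y>S16; S9-x>S11; S9-y>S12; S10-x>S13; S10-y>S14; S11-x>S7; S11-y>S8; S12-x>S9; S12-y>S10; S13-x>S11; S13-y>S12; S14-x>S13; S14-y>S14; S15-x>S11; S15-y>S17; S16-x>S18; S16-y>S19; S17-x>S15; S17-y>S16; S18-x>S11; S18-y>S17; S19-x>S18; S19-y>S19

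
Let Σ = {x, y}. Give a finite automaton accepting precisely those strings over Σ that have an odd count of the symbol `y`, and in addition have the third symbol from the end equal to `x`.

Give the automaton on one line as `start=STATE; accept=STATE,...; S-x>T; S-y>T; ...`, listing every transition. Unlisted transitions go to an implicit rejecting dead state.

start=A; accept=I,J,P,S; A-x>B; A-y>C; B-x>D; B-y>E; C-x>F; C-y>G; D-x>H; D-y>I; E-x>J; E-y>K; F-x>L; F-y>M; G-x>N; G-y>O; H-x>H; H-y>I; I-x>J; I-y>K; J-x>L; J-y>M; K-x>N; K-y>O; L-x>P; L-y>Q; M-x>R; M-y>S; N-x>T; N-y>U; O-x>V; O-y>W; P-x>P; P-y>Q; Q-x>R; Q-y>S; R-x>T; R-y>U; S-x>V; S-y>W; T-x>H; T-y>I; U-x>J; U-y>K; V-x>L; V-y>M; W-x>N; W-y>O

Handle the two conditions separately and then intersect. The first has 2 states tracking the count of `y`s modulo 2; the second has 15 states tracking the last 3 symbols read. A product state is a pair (one from each), accepting exactly when both do.
With 23 states:
       x  y 
>  A   B  C 
   B   D  E 
   C   F  G 
   D   H  I 
   E   J  K 
   F   L  M 
   G   N  O 
   H   H  I 
 * I   J  K 
 * J   L  M 
   K   N  O 
   L   P  Q 
   M   R  S 
   N   T  U 
   O   V  W 
 * P   P  Q 
   Q   R  S 
   R   T  U 
 * S   V  W 
   T   H  I 
   U   J  K 
   V   L  M 
   W   N  O 
(> = start, * = accepting)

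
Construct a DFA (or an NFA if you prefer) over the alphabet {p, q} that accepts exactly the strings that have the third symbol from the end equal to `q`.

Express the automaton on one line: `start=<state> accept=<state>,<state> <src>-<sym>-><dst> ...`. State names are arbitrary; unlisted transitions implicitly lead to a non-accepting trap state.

start=s0 accept=s11,s12,s13,s14 s0-p->s1 s0-q->s2 s1-p->s3 s1-q->s4 s2-p->s5 s2-q->s6 s3-p->s7 s3-q->s8 s4-p->s9 s4-q->s10 s5-p->s11 s5-q->s12 s6-p->s13 s6-q->s14 s7-p->s7 s7-q->s8 s8-p->s9 s8-q->s10 s9-p->s11 s9-q->s12 s10-p->s13 s10-q->s14 s11-p->s7 s11-q->s8 s12-p->s9 s12-q->s10 s13-p->s11 s13-q->s12 s14-p->s13 s14-q->s14

A DFA must remember the last 3 symbols (since which symbol is third-to-last isn't known until the input ends). Use one state per possible window of the last ≤3 symbols; accept from those whose window starts with `q`.
          p    q  
>  s0     s1   s2 
   s1     s3   s4 
   s2     s5   s6 
   s3     s7   s8 
   s4     s9  s10 
   s5    s11  s12 
   s6    s13  s14 
   s7     s7   s8 
   s8     s9  s10 
   s9    s11  s12 
   s10   s13  s14 
 * s11    s7   s8 
 * s12    s9  s10 
 * s13   s11  s12 
 * s14   s13  s14 
(> = start, * = accepting)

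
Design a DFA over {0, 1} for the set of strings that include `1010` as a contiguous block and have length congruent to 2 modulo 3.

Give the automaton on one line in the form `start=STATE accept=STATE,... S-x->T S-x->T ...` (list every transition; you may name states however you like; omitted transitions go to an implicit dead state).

start=A accept=N A-0->B A-1->C B-0->D B-1->E C-0->F C-1->E D-0->A D-1->G E-0->H E-1->G F-0->A F-1->I G-0->J G-1->C H-0->B H-1->K I-0->L I-1->C J-0->D J-1->M K-0->N K-1->E L-0->N L-1->N M-0->O M-1->G N-0->O N-1->O O-0->L O-1->L

Build one automaton per condition and run them in lockstep. One (5 states) tracks whether and how much of `1010` has been seen; the other (3 states) tracks the input length modulo 3. Each combined state is a pair, one component from each; accept when both components accept.
A 15-state machine:
       0  1 
>  A   B  C 
   B   D  E 
   C   F  E 
   D   A  G 
   E   H  G 
   F   A  I 
   G   J  C 
   H   B  K 
   I   L  C 
   J   D  M 
   K   N  E 
   L   N  N 
   M   O  G 
 * N   O  O 
   O   L  L 
(> = start, * = accepting)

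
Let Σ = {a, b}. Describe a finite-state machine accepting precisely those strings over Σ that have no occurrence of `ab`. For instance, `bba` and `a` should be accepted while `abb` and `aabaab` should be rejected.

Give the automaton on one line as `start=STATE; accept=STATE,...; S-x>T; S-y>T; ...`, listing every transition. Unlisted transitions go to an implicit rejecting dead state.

This is the complement of 'contains `ab`'. Use the same substring-matching states — q0 through q2 holding how much of `ab` has just been matched — but flip the accepting set: everything except the trap q2 accepts.
With 3 states:
        a   b  
>* q0   q1  q0 
 * q1   q1  q2 
   q2   q2  q2 
(> = start, * = accepting)

start=q0; accept=q0,q1; q0-a>q1; q0-b>q0; q1-a>q1; q1-b>q2; q2-a>q2; q2-b>q2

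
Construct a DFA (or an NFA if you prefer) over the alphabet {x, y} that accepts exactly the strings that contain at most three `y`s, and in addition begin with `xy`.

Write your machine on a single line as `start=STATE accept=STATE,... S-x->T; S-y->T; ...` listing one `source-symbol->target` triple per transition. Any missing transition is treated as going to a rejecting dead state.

start=S0; accept=S3,S4,S5; S0-x->S1; S0-y->S2; S1-x->S2; S1-y->S3; S2-x->S2; S2-y->S2; S3-x->S3; S3-y->S4; S4-x->S4; S4-y->S5; S5-x->S5; S5-y->S2

Build one automaton per condition and run them in lockstep. The first has 5 states tracking the count of `y`s, saturating at 4; the second has 4 states tracking whether the input so far still matches the prefix `xy`. A product state is a pair (one from each), accepting exactly when both do. After merging equivalent states the machine shrinks.
6 states suffice.
        x   y  
>  S0   S1  S2 
   S1   S2  S3 
   S2   S2  S2 
 * S3   S3  S4 
 * S4   S4  S5 
 * S5   S5  S2 
(> = start, * = accepting)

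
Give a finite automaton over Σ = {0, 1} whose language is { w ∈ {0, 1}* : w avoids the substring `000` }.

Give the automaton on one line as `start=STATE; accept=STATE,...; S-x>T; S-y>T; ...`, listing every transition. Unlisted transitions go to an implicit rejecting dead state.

Track partial matches of the forbidden pattern `000`. State S3 is a dead state reached once `000` has occurred; every other state accepts. S0 means no part of `000` is currently matched.
A 4-state machine:
        0   1  
>* S0   S1  S0 
 * S1   S2  S0 
 * S2   S3  S0 
   S3   S3  S3 
(> = start, * = accepting)

start=S0; accept=S0,S1,S2; S0-0>S1; S0-1>S0; S1-0>S2; S1-1>S0; S2-0>S3; S2-1>S0; S3-0>S3; S3-1>S3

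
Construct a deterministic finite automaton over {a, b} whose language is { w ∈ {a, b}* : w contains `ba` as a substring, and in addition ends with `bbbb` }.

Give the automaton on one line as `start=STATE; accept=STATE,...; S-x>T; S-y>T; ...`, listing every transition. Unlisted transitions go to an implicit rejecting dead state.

Run two small machines in parallel and take their product. The first has 3 states tracking whether and how much of `ba` has been seen; the second has 5 states tracking how much of the suffix `bbbb` has currently been matched. A product state is a pair (one from each), accepting exactly when both do.
A 10-state machine:
        a   b  
>  s0   s0  s1 
   s1   s2  s3 
   s2   s2  s4 
   s3   s2  s5 
   s4   s2  s6 
   s5   s2  s7 
   s6   s2  s8 
   s7   s2  s7 
   s8   s2  s9 
 * s9   s2  s9 
(> = start, * = accepting)

start=s0; accept=s9; s0-a>s0; s0-b>s1; s1-a>s2; s1-b>s3; s2-a>s2; s2-b>s4; s3-a>s2; s3-b>s5; s4-a>s2; s4-b>s6; s5-a>s2; s5-b>s7; s6-a>s2; s6-b>s8; s7-a>s2; s7-b>s7; s8-a>s2; s8-b>s9; s9-a>s2; s9-b>s9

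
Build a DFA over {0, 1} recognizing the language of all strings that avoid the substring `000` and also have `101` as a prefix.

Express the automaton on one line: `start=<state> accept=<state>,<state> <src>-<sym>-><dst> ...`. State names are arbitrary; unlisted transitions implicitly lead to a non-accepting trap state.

start=q0 accept=q7,q8,q9 q0-0->q1 q0-1->q2 q1-0->q3 q1-1->q4 q2-0->q5 q2-1->q4 q3-0->q6 q3-1->q4 q4-0->q1 q4-1->q4 q5-0->q3 q5-1->q7 q6-0->q6 q6-1->q6 q7-0->q8 q7-1->q7 q8-0->q9 q8-1->q7 q9-0->q10 q9-1->q7 q10-0->q10 q10-1->q10

Handle the two conditions separately and then intersect. The first has 4 states tracking partial matches of the forbidden pattern `000`; the second has 5 states tracking whether the input so far still matches the prefix `101`. A product state is a pair (one from each), accepting exactly when both do.
11 states suffice.
          0    1  
>  q0     q1   q2 
   q1     q3   q4 
   q2     q5   q4 
   q3     q6   q4 
   q4     q1   q4 
   q5     q3   q7 
   q6     q6   q6 
 * q7     q8   q7 
 * q8     q9   q7 
 * q9    q10   q7 
   q10   q10  q10 
(> = start, * = accepting)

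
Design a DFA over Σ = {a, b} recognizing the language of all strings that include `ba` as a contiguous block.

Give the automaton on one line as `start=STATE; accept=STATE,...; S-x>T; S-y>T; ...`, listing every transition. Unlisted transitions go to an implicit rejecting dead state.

Track how much of `ba` has been matched so far: state q0 is no progress, q2 is the absorbing accept state reached once `ba` has occurred. Intermediate states record partial matches; on a mismatch, fall back to the longest reusable overlap.
With 3 states:
        a   b  
>  q0   q0  q1 
   q1   q2  q1 
 * q2   q2  q2 
(> = start, * = accepting)

start=q0; accept=q2; q0-a>q0; q0-b>q1; q1-a>q2; q1-b>q1; q2-a>q2; q2-b>q2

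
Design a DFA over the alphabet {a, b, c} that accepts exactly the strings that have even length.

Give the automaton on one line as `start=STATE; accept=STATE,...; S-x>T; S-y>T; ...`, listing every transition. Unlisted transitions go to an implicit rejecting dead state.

start=S0; accept=S0; S0-a>S1; S0-b>S1; S0-c>S1; S1-a>S0; S1-b>S0; S1-c>S0

Only the length mod 2 matters, so use a 2-cycle: from any state, every input symbol moves to the next state, wrapping S1 back to S0. Mark S0 accepting.
        a   b   c  
>* S0   S1  S1  S1 
   S1   S0  S0  S0 
(> = start, * = accepting)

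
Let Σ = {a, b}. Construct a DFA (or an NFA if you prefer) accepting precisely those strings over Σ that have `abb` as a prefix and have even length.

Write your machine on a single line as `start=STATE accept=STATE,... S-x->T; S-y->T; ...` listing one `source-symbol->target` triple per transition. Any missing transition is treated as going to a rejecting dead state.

start=s0; accept=s6; s0-a->s1; s0-b->s2; s1-a->s3; s1-b->s4; s2-a->s3; s2-b->s3; s3-a->s2; s3-b->s2; s4-a->s2; s4-b->s5; s5-a->s6; s5-b->s6; s6-a->s5; s6-b->s5

Build one automaton per condition and run them in lockstep. The first has 5 states tracking whether the input so far still matches the prefix `abb`; the second has 2 states tracking the input length modulo 2. A product state is a pair (one from each), accepting exactly when both do.
A 7-state machine:
        a   b  
>  s0   s1  s2 
   s1   s3  s4 
   s2   s3  s3 
   s3   s2  s2 
   s4   s2  s5 
   s5   s6  s6 
 * s6   s5  s5 
(> = start, * = accepting)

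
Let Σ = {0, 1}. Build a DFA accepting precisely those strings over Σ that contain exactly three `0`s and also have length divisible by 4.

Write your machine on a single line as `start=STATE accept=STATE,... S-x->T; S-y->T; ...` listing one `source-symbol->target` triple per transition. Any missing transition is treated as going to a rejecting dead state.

start=s0; accept=s11; s0-0->s1; s0-1->s2; s1-0->s3; s1-1->s4; s2-0->s4; s2-1->s5; s3-0->s6; s3-1->s7; s4-0->s7; s4-1->s8; s5-0->s8; s5-1->s9; s6-0->s10; s6-1->s11; s7-0->s11; s7-1->s12; s8-0->s12; s8-1->s13; s9-0->s13; s9-1->s0; s10-0->s14; s10-1->s14; s11-0->s14; s11-1->s15; s12-0->s15; s12-1->s16; s13-0->s16; s13-1->s1; s14-0->s17; s14-1->s17; s15-0->s17; s15-1->s18; s16-0->s18; s16-1->s3; s17-0->s19; s17-1->s19; s18-0->s19; s18-1->s6; s19-0->s10; s19-1->s10

Handle the two conditions separately and then intersect. The first has 5 states tracking the count of `0`s, saturating at 4; the second has 4 states tracking the input length modulo 4. A product state is a pair (one from each), accepting exactly when both do.
With 20 states:
          0    1  
>  s0     s1   s2 
   s1     s3   s4 
   s2     s4   s5 
   s3     s6   s7 
   s4     s7   s8 
   s5     s8   s9 
   s6    s10  s11 
   s7    s11  s12 
   s8    s12  s13 
   s9    s13   s0 
   s10   s14  s14 
 * s11   s14  s15 
   s12   s15  s16 
   s13   s16   s1 
   s14   s17  s17 
   s15   s17  s18 
   s16   s18   s3 
   s17   s19  s19 
   s18   s19   s6 
   s19   s10  s10 
(> = start, * = accepting)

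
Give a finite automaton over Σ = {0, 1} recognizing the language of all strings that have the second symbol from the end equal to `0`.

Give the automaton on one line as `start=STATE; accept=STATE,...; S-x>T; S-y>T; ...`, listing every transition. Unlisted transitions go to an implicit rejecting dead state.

Because acceptance depends on a position counted from the end, the machine has to buffer the most recent 2 symbols. Make each state the string of the last up-to-2 symbols read; on input `x` shift the window left and append `x`. Accept when the buffered window has length 2 and begins with `0`.
       0  1 
>  A   B  C 
   B   D  E 
   C   F  G 
 * D   D  E 
 * E   F  G 
   F   D  E 
   G   F  G 
(> = start, * = accepting)

start=A; accept=D,E; A-0>B; A-1>C; B-0>D; B-1>E; C-0>F; C-1>G; D-0>D; D-1>E; E-0>F; E-1>G; F-0>D; F-1>E; G-0>F; G-1>G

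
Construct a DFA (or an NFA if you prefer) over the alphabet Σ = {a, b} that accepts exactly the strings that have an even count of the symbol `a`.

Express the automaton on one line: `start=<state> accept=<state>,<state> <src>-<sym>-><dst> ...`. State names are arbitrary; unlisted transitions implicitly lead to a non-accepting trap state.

start=S0 accept=S0 S0-a->S1 S0-b->S0 S1-a->S0 S1-b->S1

The only thing that matters is how many `a`s have appeared, reduced mod 2. Use one state per residue: S0 for 0, …, S1 for 1. Reading `a` moves to the next residue; anything else stays put. S0 is accepting.
        a   b  
>* S0   S1  S0 
   S1   S0  S1 
(> = start, * = accepting)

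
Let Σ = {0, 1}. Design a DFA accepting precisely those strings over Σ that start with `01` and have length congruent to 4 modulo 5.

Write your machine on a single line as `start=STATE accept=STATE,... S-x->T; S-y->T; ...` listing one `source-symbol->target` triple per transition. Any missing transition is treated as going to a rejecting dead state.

Run two small machines in parallel and take their product. The first has 4 states tracking whether the input so far still matches the prefix `01`; the second has 5 states tracking the input length modulo 5. A product state is a pair (one from each), accepting exactly when both do. Equivalent product states are then merged.
An 8-state machine:
        0   1  
>  S0   S1  S2 
   S1   S2  S3 
   S2   S2  S2 
   S3   S4  S4 
   S4   S5  S5 
 * S5   S6  S6 
   S6   S7  S7 
   S7   S3  S3 
(> = start, * = accepting)

start=S0; accept=S5; S0-0->S1; S0-1->S2; S1-0->S2; S1-1->S3; S2-0->S2; S2-1->S2; S3-0->S4; S3-1->S4; S4-0->S5; S4-1->S5; S5-0->S6; S5-1->S6; S6-0->S7; S6-1->S7; S7-0->S3; S7-1->S3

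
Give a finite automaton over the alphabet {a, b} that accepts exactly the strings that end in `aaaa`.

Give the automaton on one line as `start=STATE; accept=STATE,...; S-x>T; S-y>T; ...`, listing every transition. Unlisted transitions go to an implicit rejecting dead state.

Let each state record the length of the longest suffix of the input read so far that is also a prefix of `aaaa`. q1 means the last symbol is `a`; q2 means the last 2 symbols are `aa`; q3 means the last 3 symbols are `aaa`; q4 means the last 4 symbols are `aaaa`. Accept only at q4, where the string currently ends in `aaaa`.
With 5 states:
        a   b  
>  q0   q1  q0 
   q1   q2  q0 
   q2   q3  q0 
   q3   q4  q0 
 * q4   q4  q0 
(> = start, * = accepting)

start=q0; accept=q4; q0-a>q1; q0-b>q0; q1-a>q2; q1-b>q0; q2-a>q3; q2-b>q0; q3-a>q4; q3-b>q0; q4-a>q4; q4-b>q0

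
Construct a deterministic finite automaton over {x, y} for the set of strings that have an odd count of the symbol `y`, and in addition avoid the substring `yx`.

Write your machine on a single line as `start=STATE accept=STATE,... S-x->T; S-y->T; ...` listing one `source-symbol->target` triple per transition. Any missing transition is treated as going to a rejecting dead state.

start=q0; accept=q1; q0-x->q0; q0-y->q1; q1-x->q2; q1-y->q3; q2-x->q2; q2-y->q4; q3-x->q4; q3-y->q1; q4-x->q4; q4-y->q2

Build one automaton per condition and run them in lockstep. One (2 states) tracks the count of `y`s modulo 2; the other (3 states) tracks partial matches of the forbidden pattern `yx`. Each combined state is a pair, one component from each; accept when both components accept.
A 5-state machine:
        x   y  
>  q0   q0  q1 
 * q1   q2  q3 
   q2   q2  q4 
   q3   q4  q1 
   q4   q4  q2 
(> = start, * = accepting)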